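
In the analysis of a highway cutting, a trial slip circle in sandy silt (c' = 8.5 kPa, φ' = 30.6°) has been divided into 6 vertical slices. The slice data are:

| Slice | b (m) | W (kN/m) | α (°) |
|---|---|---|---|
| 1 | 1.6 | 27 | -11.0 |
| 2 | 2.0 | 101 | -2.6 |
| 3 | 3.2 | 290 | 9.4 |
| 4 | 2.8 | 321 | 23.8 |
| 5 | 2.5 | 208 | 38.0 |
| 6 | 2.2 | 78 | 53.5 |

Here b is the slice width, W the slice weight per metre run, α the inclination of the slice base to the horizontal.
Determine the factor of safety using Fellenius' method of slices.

Ordinary method of slices: FS = Σ[c'·Δl_i + (W_i cosα_i)·tanφ'] / Σ W_i sinα_i, with Δl_i = b_i / cosα_i.
Slice 1: Δl = 1.6/cos(-11.0°) = 1.630 m; N'_1 = 27·cos(-11.0°) = 26.5; c'Δl = 13.85; W sinα = -5.2
Slice 2: Δl = 2.0/cos(-2.6°) = 2.002 m; N'_2 = 101·cos(-2.6°) = 100.9; c'Δl = 17.02; W sinα = -4.6
Slice 3: Δl = 3.2/cos9.4° = 3.244 m; N'_3 = 290·cos9.4° = 286.1; c'Δl = 27.57; W sinα = 47.4
Slice 4: Δl = 2.8/cos23.8° = 3.060 m; N'_4 = 321·cos23.8° = 293.7; c'Δl = 26.01; W sinα = 129.5
Slice 5: Δl = 2.5/cos38.0° = 3.173 m; N'_5 = 208·cos38.0° = 163.9; c'Δl = 26.97; W sinα = 128.1
Slice 6: Δl = 2.2/cos53.5° = 3.699 m; N'_6 = 78·cos53.5° = 46.4; c'Δl = 31.44; W sinα = 62.7
Σc'Δl = 142.9 kN/m; ΣN' = 917.5 kN/m; ΣW sinα = 357.9 kN/m
Resisting = 142.9 + 917.5·tan30.6° = 142.9 + 542.6 = 685.5 kN/m
FS = 685.5 / 357.9 = 1.915

FS = 1.92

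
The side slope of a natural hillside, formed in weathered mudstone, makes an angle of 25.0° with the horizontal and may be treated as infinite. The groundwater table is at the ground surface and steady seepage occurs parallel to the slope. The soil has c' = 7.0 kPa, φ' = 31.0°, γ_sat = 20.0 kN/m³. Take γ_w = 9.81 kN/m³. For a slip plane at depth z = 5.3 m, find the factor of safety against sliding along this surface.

FS = 0.83

With seepage parallel to the slope and the water table at the surface, the effective normal stress on the slip plane uses the buoyant unit weight γ' = γ_sat − γ_w while the driving shear stress uses γ_sat:
FS = [c' + γ' z cos²β tanφ'] / [γ_sat z sinβ cosβ]
γ' = 20.0 − 9.81 = 10.19 kN/m³
Numerator = 7.0 + 10.19·5.3·cos²25.0°·tan31.0° = 7.0 + 10.19·5.3·0.8214·0.6009 = 33.655 kPa
Denominator = 20.0·5.3·sin25.0°·cos25.0° = 20.0·5.3·0.4226·0.9063 = 40.600 kPa
FS = 33.655 / 40.600 = 0.829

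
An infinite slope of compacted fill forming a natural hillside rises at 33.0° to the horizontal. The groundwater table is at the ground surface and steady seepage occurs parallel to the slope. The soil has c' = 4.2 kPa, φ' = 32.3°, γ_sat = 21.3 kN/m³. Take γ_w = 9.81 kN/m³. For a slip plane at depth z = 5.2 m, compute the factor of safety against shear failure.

FS = 0.61

With seepage parallel to the slope and the water table at the surface, the effective normal stress on the slip plane uses the buoyant unit weight γ' = γ_sat − γ_w while the driving shear stress uses γ_sat:
FS = [c' + γ' z cos²β tanφ'] / [γ_sat z sinβ cosβ]
γ' = 21.3 − 9.81 = 11.49 kN/m³
Numerator = 4.2 + 11.49·5.2·cos²33.0°·tan32.3° = 4.2 + 11.49·5.2·0.7034·0.6322 = 30.767 kPa
Denominator = 21.3·5.2·sin33.0°·cos33.0° = 21.3·5.2·0.5446·0.8387 = 50.592 kPa
FS = 30.767 / 50.592 = 0.608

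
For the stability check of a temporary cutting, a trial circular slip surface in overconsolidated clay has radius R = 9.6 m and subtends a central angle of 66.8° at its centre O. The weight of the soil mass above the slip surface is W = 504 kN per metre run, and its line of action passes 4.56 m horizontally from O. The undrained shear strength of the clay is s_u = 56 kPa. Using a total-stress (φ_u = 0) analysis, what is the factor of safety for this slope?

FS = 2.62

Taking moments about the centre O, the resisting moment is provided by the undrained shear strength acting along the arc:
Arc length L_a = R·θ = 9.6·(66.8°·π/180) = 9.6·1.1659 = 11.19 m
M_R = s_u·L_a·R = 56·11.19·9.6 = 6017.1 kN·m/m
M_D = W·d = 504·4.56 = 2298.2 kN·m/m
FS = M_R / M_D = 6017.1 / 2298.2 = 2.618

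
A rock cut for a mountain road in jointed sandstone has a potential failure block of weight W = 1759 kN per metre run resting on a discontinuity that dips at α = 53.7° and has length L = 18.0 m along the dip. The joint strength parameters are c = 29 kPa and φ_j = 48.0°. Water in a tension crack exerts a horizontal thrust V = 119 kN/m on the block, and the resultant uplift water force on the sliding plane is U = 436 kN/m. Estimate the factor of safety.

Resolving the block weight along and normal to the plane and applying the Mohr–Coulomb strength on the joint:
N' = W cosα − U − V sinα = 1759·cos53.7° − 436 − 119·sin53.7° = 509.4 kN/m
Driving force T = W sinα + V cosα = 1759·sin53.7° + 119·cos53.7° = 1488.1 kN/m
Resisting force R = c·L + N'·tanφ_j = 29·18.0 + 509.4·tan48.0° = 522.0 + 565.8 = 1087.8 kN/m
FS = R / T = 1087.8 / 1488.1 = 0.731

FS = 0.73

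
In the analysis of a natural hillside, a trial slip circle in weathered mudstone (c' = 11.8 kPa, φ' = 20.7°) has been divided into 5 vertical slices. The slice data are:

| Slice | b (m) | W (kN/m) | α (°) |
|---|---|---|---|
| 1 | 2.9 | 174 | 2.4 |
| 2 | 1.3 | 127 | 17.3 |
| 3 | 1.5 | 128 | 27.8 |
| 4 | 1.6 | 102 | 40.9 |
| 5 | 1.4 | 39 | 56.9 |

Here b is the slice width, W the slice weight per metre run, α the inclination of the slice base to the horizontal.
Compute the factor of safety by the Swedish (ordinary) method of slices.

Ordinary method of slices: FS = Σ[c'·Δl_i + (W_i cosα_i)·tanφ'] / Σ W_i sinα_i, with Δl_i = b_i / cosα_i.
Slice 1: Δl = 2.9/cos2.4° = 2.903 m; N'_1 = 174·cos2.4° = 173.8; c'Δl = 34.25; W sinα = 7.3
Slice 2: Δl = 1.3/cos17.3° = 1.362 m; N'_2 = 127·cos17.3° = 121.3; c'Δl = 16.07; W sinα = 37.8
Slice 3: Δl = 1.5/cos27.8° = 1.696 m; N'_3 = 128·cos27.8° = 113.2; c'Δl = 20.01; W sinα = 59.7
Slice 4: Δl = 1.6/cos40.9° = 2.117 m; N'_4 = 102·cos40.9° = 77.1; c'Δl = 24.98; W sinα = 66.8
Slice 5: Δl = 1.4/cos56.9° = 2.564 m; N'_5 = 39·cos56.9° = 21.3; c'Δl = 30.25; W sinα = 32.7
Σc'Δl = 125.6 kN/m; ΣN' = 506.7 kN/m; ΣW sinα = 204.2 kN/m
Resisting = 125.6 + 506.7·tan20.7° = 125.6 + 191.5 = 317.0 kN/m
FS = 317.0 / 204.2 = 1.553

FS = 1.55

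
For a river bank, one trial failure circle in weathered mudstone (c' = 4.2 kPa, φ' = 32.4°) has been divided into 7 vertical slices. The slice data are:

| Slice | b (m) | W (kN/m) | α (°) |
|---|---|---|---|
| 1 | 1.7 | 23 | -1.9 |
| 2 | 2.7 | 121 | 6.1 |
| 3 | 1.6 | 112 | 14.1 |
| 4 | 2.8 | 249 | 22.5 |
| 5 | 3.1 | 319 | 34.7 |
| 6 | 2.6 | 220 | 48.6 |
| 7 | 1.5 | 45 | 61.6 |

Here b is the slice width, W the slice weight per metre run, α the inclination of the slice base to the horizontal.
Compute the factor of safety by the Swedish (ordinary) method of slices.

FS = 1.27

Ordinary method of slices: FS = Σ[c'·Δl_i + (W_i cosα_i)·tanφ'] / Σ W_i sinα_i, with Δl_i = b_i / cosα_i.
Slice 1: Δl = 1.7/cos(-1.9°) = 1.701 m; N'_1 = 23·cos(-1.9°) = 23.0; c'Δl = 7.14; W sinα = -0.8
Slice 2: Δl = 2.7/cos6.1° = 2.715 m; N'_2 = 121·cos6.1° = 120.3; c'Δl = 11.40; W sinα = 12.9
Slice 3: Δl = 1.6/cos14.1° = 1.650 m; N'_3 = 112·cos14.1° = 108.6; c'Δl = 6.93; W sinα = 27.3
Slice 4: Δl = 2.8/cos22.5° = 3.031 m; N'_4 = 249·cos22.5° = 230.0; c'Δl = 12.73; W sinα = 95.3
Slice 5: Δl = 3.1/cos34.7° = 3.771 m; N'_5 = 319·cos34.7° = 262.3; c'Δl = 15.84; W sinα = 181.6
Slice 6: Δl = 2.6/cos48.6° = 3.932 m; N'_6 = 220·cos48.6° = 145.5; c'Δl = 16.51; W sinα = 165.0
Slice 7: Δl = 1.5/cos61.6° = 3.154 m; N'_7 = 45·cos61.6° = 21.4; c'Δl = 13.25; W sinα = 39.6
Σc'Δl = 83.8 kN/m; ΣN' = 911.1 kN/m; ΣW sinα = 520.9 kN/m
Resisting = 83.8 + 911.1·tan32.4° = 83.8 + 578.2 = 662.0 kN/m
FS = 662.0 / 520.9 = 1.271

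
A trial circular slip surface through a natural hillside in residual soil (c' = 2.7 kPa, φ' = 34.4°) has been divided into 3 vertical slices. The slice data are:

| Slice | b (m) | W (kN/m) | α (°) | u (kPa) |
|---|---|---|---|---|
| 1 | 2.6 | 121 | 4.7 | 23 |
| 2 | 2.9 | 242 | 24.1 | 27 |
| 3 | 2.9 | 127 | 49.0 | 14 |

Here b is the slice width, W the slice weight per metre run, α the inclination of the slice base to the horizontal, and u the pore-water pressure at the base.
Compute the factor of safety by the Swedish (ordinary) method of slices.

FS = 0.86

Ordinary method of slices: FS = Σ[c'·Δl_i + (W_i cosα_i − u_i·Δl_i)·tanφ'] / Σ W_i sinα_i, with Δl_i = b_i / cosα_i.
Slice 1: Δl = 2.6/cos4.7° = 2.609 m; N'_1 = 121·cos4.7° − 23·2.609 = 60.6; c'Δl = 7.04; W sinα = 9.9
Slice 2: Δl = 2.9/cos24.1° = 3.177 m; N'_2 = 242·cos24.1° − 27·3.177 = 135.1; c'Δl = 8.58; W sinα = 98.8
Slice 3: Δl = 2.9/cos49.0° = 4.420 m; N'_3 = 127·cos49.0° − 14·4.420 = 21.4; c'Δl = 11.93; W sinα = 95.8
Σc'Δl = 27.6 kN/m; ΣN' = 217.2 kN/m; ΣW sinα = 204.6 kN/m
Resisting = 27.6 + 217.2·tan34.4° = 27.6 + 148.7 = 176.2 kN/m
FS = 176.2 / 204.6 = 0.862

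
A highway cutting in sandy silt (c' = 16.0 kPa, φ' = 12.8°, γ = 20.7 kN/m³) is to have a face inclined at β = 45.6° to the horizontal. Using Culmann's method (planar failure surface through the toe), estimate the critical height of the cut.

H_c = 13.51 m

Culmann's analysis gives the critical failure plane at α_cr = (β + φ')/2 = (45.6 + 12.8)/2 = 29.2°, and the critical height
H_c = (4c'/γ) · sinβ cosφ' / [1 − cos(β − φ')]
    = (4·16.0/20.7) · sin45.6°·cos12.8° / [1 − cos(32.8°)]
    = 3.092 · 0.7145·0.9751 / [1 − 0.8406]
    = 3.092 · 0.6967 / 0.1594
    = 13.51 m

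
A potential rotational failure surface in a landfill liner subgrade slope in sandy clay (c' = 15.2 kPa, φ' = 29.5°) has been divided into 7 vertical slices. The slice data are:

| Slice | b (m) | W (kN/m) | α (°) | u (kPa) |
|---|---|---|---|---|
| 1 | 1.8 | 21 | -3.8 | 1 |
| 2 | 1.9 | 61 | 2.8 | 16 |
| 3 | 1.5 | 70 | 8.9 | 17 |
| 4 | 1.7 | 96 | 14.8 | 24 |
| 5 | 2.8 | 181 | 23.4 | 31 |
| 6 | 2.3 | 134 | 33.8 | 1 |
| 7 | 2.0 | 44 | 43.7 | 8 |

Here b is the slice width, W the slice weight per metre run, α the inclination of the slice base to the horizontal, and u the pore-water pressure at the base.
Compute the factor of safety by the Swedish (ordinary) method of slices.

Ordinary method of slices: FS = Σ[c'·Δl_i + (W_i cosα_i − u_i·Δl_i)·tanφ'] / Σ W_i sinα_i, with Δl_i = b_i / cosα_i.
Slice 1: Δl = 1.8/cos(-3.8°) = 1.804 m; N'_1 = 21·cos(-3.8°) − 1·1.804 = 19.1; c'Δl = 27.42; W sinα = -1.4
Slice 2: Δl = 1.9/cos2.8° = 1.902 m; N'_2 = 61·cos2.8° − 16·1.902 = 30.5; c'Δl = 28.91; W sinα = 3.0
Slice 3: Δl = 1.5/cos8.9° = 1.518 m; N'_3 = 70·cos8.9° − 17·1.518 = 43.3; c'Δl = 23.08; W sinα = 10.8
Slice 4: Δl = 1.7/cos14.8° = 1.758 m; N'_4 = 96·cos14.8° − 24·1.758 = 50.6; c'Δl = 26.73; W sinα = 24.5
Slice 5: Δl = 2.8/cos23.4° = 3.051 m; N'_5 = 181·cos23.4° − 31·3.051 = 71.5; c'Δl = 46.37; W sinα = 71.9
Slice 6: Δl = 2.3/cos33.8° = 2.768 m; N'_6 = 134·cos33.8° − 1·2.768 = 108.6; c'Δl = 42.07; W sinα = 74.5
Slice 7: Δl = 2.0/cos43.7° = 2.766 m; N'_7 = 44·cos43.7° − 8·2.766 = 9.7; c'Δl = 42.05; W sinα = 30.4
Σc'Δl = 236.6 kN/m; ΣN' = 333.4 kN/m; ΣW sinα = 213.8 kN/m
Resisting = 236.6 + 333.4·tan29.5° = 236.6 + 188.6 = 425.3 kN/m
FS = 425.3 / 213.8 = 1.989

FS = 1.99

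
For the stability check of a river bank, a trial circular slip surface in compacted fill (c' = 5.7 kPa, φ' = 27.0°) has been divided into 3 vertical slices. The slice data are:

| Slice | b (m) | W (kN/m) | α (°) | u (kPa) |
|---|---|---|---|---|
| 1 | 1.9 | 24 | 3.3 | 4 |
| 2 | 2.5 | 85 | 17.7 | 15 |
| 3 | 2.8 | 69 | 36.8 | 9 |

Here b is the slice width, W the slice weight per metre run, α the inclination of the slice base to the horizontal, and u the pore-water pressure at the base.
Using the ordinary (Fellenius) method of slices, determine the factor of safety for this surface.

Ordinary method of slices: FS = Σ[c'·Δl_i + (W_i cosα_i − u_i·Δl_i)·tanφ'] / Σ W_i sinα_i, with Δl_i = b_i / cosα_i.
Slice 1: Δl = 1.9/cos3.3° = 1.903 m; N'_1 = 24·cos3.3° − 4·1.903 = 16.3; c'Δl = 10.85; W sinα = 1.4
Slice 2: Δl = 2.5/cos17.7° = 2.624 m; N'_2 = 85·cos17.7° − 15·2.624 = 41.6; c'Δl = 14.96; W sinα = 25.8
Slice 3: Δl = 2.8/cos36.8° = 3.497 m; N'_3 = 69·cos36.8° − 9·3.497 = 23.8; c'Δl = 19.93; W sinα = 41.3
Σc'Δl = 45.7 kN/m; ΣN' = 81.7 kN/m; ΣW sinα = 68.6 kN/m
Resisting = 45.7 + 81.7·tan27.0° = 45.7 + 41.6 = 87.4 kN/m
FS = 87.4 / 68.6 = 1.275

FS = 1.27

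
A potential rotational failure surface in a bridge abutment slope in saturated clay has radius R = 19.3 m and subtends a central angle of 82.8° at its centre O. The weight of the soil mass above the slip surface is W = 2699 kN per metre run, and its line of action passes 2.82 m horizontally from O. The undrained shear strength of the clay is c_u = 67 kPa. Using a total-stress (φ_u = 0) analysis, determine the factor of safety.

Taking moments about the centre O, the resisting moment is provided by the undrained shear strength acting along the arc:
Arc length L_a = R·θ = 19.3·(82.8°·π/180) = 19.3·1.4451 = 27.89 m
M_R = c_u·L_a·R = 67·27.89·19.3 = 36065.9 kN·m/m
M_D = W·d = 2699·2.82 = 7611.2 kN·m/m
FS = M_R / M_D = 36065.9 / 7611.2 = 4.739

FS = 4.74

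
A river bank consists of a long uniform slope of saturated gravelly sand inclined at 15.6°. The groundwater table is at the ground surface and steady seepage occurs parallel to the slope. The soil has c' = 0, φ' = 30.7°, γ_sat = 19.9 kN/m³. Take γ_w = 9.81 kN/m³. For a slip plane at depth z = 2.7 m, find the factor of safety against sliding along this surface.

With seepage parallel to the slope and the water table at the surface, the effective normal stress on the slip plane uses the buoyant unit weight γ' = γ_sat − γ_w while the driving shear stress uses γ_sat:
FS = [c' + γ' z cos²β tanφ'] / [γ_sat z sinβ cosβ]
(For c' = 0 this reduces to FS = (γ'/γ_sat)·tanφ'/tanβ.)
γ' = 19.9 − 9.81 = 10.09 kN/m³
Numerator = 0.0 + 10.09·2.7·cos²15.6°·tan30.7° = 0.0 + 10.09·2.7·0.9277·0.5938 = 15.006 kPa
Denominator = 19.9·2.7·sin15.6°·cos15.6° = 19.9·2.7·0.2689·0.9632 = 13.917 kPa
FS = 15.006 / 13.917 = 1.078

FS = 1.08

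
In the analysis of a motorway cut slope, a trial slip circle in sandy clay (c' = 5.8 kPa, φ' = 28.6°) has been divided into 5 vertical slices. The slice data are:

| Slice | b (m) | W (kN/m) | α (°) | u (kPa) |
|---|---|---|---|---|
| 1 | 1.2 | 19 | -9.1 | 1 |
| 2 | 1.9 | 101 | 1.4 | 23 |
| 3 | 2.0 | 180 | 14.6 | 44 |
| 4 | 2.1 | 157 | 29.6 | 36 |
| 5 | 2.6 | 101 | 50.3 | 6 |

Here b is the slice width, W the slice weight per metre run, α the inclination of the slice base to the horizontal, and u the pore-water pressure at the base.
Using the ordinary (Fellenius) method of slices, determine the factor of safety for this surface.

FS = 1.01

Ordinary method of slices: FS = Σ[c'·Δl_i + (W_i cosα_i − u_i·Δl_i)·tanφ'] / Σ W_i sinα_i, with Δl_i = b_i / cosα_i.
Slice 1: Δl = 1.2/cos(-9.1°) = 1.215 m; N'_1 = 19·cos(-9.1°) − 1·1.215 = 17.5; c'Δl = 7.05; W sinα = -3.0
Slice 2: Δl = 1.9/cos1.4° = 1.901 m; N'_2 = 101·cos1.4° − 23·1.901 = 57.3; c'Δl = 11.02; W sinα = 2.5
Slice 3: Δl = 2.0/cos14.6° = 2.067 m; N'_3 = 180·cos14.6° − 44·2.067 = 83.3; c'Δl = 11.99; W sinα = 45.4
Slice 4: Δl = 2.1/cos29.6° = 2.415 m; N'_4 = 157·cos29.6° − 36·2.415 = 49.6; c'Δl = 14.01; W sinα = 77.5
Slice 5: Δl = 2.6/cos50.3° = 4.070 m; N'_5 = 101·cos50.3° − 6·4.070 = 40.1; c'Δl = 23.61; W sinα = 77.7
Σc'Δl = 67.7 kN/m; ΣN' = 247.7 kN/m; ΣW sinα = 200.1 kN/m
Resisting = 67.7 + 247.7·tan28.6° = 67.7 + 135.1 = 202.7 kN/m
FS = 202.7 / 200.1 = 1.013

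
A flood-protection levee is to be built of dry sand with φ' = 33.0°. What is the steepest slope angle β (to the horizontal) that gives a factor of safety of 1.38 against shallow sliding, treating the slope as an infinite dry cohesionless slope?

For an infinite dry cohesionless slope FS = tanφ'/tanβ, so tanβ = tanφ' / FS.
tanβ = tan33.0° / 1.38 = 0.6494 / 1.38 = 0.4706
β = arctan(0.4706) = 25.20°

β = 25.2°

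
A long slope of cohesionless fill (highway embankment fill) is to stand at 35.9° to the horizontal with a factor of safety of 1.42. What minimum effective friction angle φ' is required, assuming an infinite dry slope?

FS = tanφ'/tanβ ⇒ tanφ' = FS · tanβ = 1.42 · tan35.9° = 1.0279
φ' = arctan(1.0279) = 45.79°

φ' = 45.8°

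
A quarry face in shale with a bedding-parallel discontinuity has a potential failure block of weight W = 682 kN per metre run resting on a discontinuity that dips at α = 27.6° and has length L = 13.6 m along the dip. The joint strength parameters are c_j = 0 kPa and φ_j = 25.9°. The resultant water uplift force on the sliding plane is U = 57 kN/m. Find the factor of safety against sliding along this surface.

Resolving the block weight along and normal to the plane and applying the Mohr–Coulomb strength on the joint:
N' = W cosα − U = 682·cos27.6° − 57 = 547.4 kN/m
Driving force T = W sinα = 682·sin27.6° = 316.0 kN/m
Resisting force R = c_j·L + N'·tanφ_j = 0·13.6 + 547.4·tan25.9° = 0.0 + 265.8 = 265.8 kN/m
FS = R / T = 265.8 / 316.0 = 0.841

FS = 0.84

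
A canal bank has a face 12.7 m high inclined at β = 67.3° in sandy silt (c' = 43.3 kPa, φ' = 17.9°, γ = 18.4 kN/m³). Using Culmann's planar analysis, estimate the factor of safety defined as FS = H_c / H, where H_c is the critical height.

H_c = (4c'/γ) · sinβ cosφ' / [1 − cos(β − φ')]
    = (4·43.3/18.4) · sin67.3°·cos17.9° / [1 − cos49.4°]
    = 9.413 · 0.8779 / 0.3492 = 23.66 m
FS = H_c / H = 23.66 / 12.7 = 1.863

FS = 1.86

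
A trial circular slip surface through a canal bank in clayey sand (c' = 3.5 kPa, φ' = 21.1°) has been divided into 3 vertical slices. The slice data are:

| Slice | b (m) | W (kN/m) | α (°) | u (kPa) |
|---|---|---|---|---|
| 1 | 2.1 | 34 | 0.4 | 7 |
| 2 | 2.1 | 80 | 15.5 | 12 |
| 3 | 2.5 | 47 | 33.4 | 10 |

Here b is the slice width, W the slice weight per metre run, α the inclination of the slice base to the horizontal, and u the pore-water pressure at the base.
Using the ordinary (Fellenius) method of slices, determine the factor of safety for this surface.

FS = 1.18

Ordinary method of slices: FS = Σ[c'·Δl_i + (W_i cosα_i − u_i·Δl_i)·tanφ'] / Σ W_i sinα_i, with Δl_i = b_i / cosα_i.
Slice 1: Δl = 2.1/cos0.4° = 2.100 m; N'_1 = 34·cos0.4° − 7·2.100 = 19.3; c'Δl = 7.35; W sinα = 0.2
Slice 2: Δl = 2.1/cos15.5° = 2.179 m; N'_2 = 80·cos15.5° − 12·2.179 = 50.9; c'Δl = 7.63; W sinα = 21.4
Slice 3: Δl = 2.5/cos33.4° = 2.995 m; N'_3 = 47·cos33.4° − 10·2.995 = 9.3; c'Δl = 10.48; W sinα = 25.9
Σc'Δl = 25.5 kN/m; ΣN' = 79.5 kN/m; ΣW sinα = 47.5 kN/m
Resisting = 25.5 + 79.5·tan21.1° = 25.5 + 30.7 = 56.1 kN/m
FS = 56.1 / 47.5 = 1.182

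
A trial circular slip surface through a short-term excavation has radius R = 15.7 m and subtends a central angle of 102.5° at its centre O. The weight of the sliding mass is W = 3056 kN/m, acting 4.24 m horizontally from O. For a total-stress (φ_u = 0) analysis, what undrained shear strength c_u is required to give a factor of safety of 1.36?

c_u = 40.0 kPa

FS = c_u·L_a·R / (W·d), so c_u = FS·W·d / (L_a·R).
Arc length L_a = R·θ = 15.7·(102.5°·π/180) = 15.7·1.7890 = 28.09 m
c_u = 1.36·3056·4.24 / (28.09·15.7) = 17622.1 / 440.96 = 39.96 kPa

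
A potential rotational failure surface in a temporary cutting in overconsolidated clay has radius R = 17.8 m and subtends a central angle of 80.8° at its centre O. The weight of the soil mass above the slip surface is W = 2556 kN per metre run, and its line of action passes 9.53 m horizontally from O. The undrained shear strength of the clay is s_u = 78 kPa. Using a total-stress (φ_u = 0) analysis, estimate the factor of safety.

Taking moments about the centre O, the resisting moment is provided by the undrained shear strength acting along the arc:
Arc length L_a = R·θ = 17.8·(80.8°·π/180) = 17.8·1.4102 = 25.10 m
M_R = s_u·L_a·R = 78·25.10·17.8 = 34851.6 kN·m/m
M_D = W·d = 2556·9.53 = 24358.7 kN·m/m
FS = M_R / M_D = 34851.6 / 24358.7 = 1.431

FS = 1.43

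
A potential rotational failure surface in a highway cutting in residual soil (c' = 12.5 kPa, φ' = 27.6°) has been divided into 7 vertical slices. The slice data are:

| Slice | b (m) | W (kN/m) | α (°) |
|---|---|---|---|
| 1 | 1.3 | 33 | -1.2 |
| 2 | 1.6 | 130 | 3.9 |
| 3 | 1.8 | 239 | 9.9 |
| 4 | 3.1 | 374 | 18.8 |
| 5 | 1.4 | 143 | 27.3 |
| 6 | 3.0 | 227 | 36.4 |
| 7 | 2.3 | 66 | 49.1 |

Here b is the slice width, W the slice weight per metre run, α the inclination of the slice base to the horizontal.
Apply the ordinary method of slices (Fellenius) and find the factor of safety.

FS = 1.88

Ordinary method of slices: FS = Σ[c'·Δl_i + (W_i cosα_i)·tanφ'] / Σ W_i sinα_i, with Δl_i = b_i / cosα_i.
Slice 1: Δl = 1.3/cos(-1.2°) = 1.300 m; N'_1 = 33·cos(-1.2°) = 33.0; c'Δl = 16.25; W sinα = -0.7
Slice 2: Δl = 1.6/cos3.9° = 1.604 m; N'_2 = 130·cos3.9° = 129.7; c'Δl = 20.05; W sinα = 8.8
Slice 3: Δl = 1.8/cos9.9° = 1.827 m; N'_3 = 239·cos9.9° = 235.4; c'Δl = 22.84; W sinα = 41.1
Slice 4: Δl = 3.1/cos18.8° = 3.275 m; N'_4 = 374·cos18.8° = 354.0; c'Δl = 40.93; W sinα = 120.5
Slice 5: Δl = 1.4/cos27.3° = 1.575 m; N'_5 = 143·cos27.3° = 127.1; c'Δl = 19.69; W sinα = 65.6
Slice 6: Δl = 3.0/cos36.4° = 3.727 m; N'_6 = 227·cos36.4° = 182.7; c'Δl = 46.59; W sinα = 134.7
Slice 7: Δl = 2.3/cos49.1° = 3.513 m; N'_7 = 66·cos49.1° = 43.2; c'Δl = 43.91; W sinα = 49.9
Σc'Δl = 210.3 kN/m; ΣN' = 1105.2 kN/m; ΣW sinα = 419.9 kN/m
Resisting = 210.3 + 1105.2·tan27.6° = 210.3 + 577.8 = 788.0 kN/m
FS = 788.0 / 419.9 = 1.877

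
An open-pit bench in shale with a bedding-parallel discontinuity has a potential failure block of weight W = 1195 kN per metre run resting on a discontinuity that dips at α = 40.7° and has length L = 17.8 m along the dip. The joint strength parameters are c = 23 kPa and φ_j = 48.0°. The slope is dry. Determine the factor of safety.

FS = 1.82

Resolving the block weight along and normal to the plane and applying the Mohr–Coulomb strength on the joint:
N' = W cosα = 1195·cos40.7° = 906.0 kN/m
Driving force T = W sinα = 1195·sin40.7° = 779.3 kN/m
Resisting force R = c·L + N'·tanφ_j = 23·17.8 + 906.0·tan48.0° = 409.4 + 1006.2 = 1415.6 kN/m
FS = R / T = 1415.6 / 779.3 = 1.817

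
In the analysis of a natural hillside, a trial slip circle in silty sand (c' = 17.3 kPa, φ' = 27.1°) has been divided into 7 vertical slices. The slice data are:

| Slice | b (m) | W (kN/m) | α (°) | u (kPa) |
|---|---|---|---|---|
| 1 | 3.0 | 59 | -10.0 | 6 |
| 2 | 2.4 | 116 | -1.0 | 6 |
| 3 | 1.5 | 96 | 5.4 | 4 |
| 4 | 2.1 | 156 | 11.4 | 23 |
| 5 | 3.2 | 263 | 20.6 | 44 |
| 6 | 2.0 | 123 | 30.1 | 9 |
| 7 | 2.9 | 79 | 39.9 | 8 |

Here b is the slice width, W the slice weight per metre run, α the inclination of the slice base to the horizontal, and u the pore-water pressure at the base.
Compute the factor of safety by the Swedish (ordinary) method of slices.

Ordinary method of slices: FS = Σ[c'·Δl_i + (W_i cosα_i − u_i·Δl_i)·tanφ'] / Σ W_i sinα_i, with Δl_i = b_i / cosα_i.
Slice 1: Δl = 3.0/cos(-10.0°) = 3.046 m; N'_1 = 59·cos(-10.0°) − 6·3.046 = 39.8; c'Δl = 52.70; W sinα = -10.2
Slice 2: Δl = 2.4/cos(-1.0°) = 2.400 m; N'_2 = 116·cos(-1.0°) − 6·2.400 = 101.6; c'Δl = 41.53; W sinα = -2.0
Slice 3: Δl = 1.5/cos5.4° = 1.507 m; N'_3 = 96·cos5.4° − 4·1.507 = 89.5; c'Δl = 26.07; W sinα = 9.0
Slice 4: Δl = 2.1/cos11.4° = 2.142 m; N'_4 = 156·cos11.4° − 23·2.142 = 103.7; c'Δl = 37.06; W sinα = 30.8
Slice 5: Δl = 3.2/cos20.6° = 3.419 m; N'_5 = 263·cos20.6° − 44·3.419 = 95.8; c'Δl = 59.14; W sinα = 92.5
Slice 6: Δl = 2.0/cos30.1° = 2.312 m; N'_6 = 123·cos30.1° − 9·2.312 = 85.6; c'Δl = 39.99; W sinα = 61.7
Slice 7: Δl = 2.9/cos39.9° = 3.780 m; N'_7 = 79·cos39.9° − 8·3.780 = 30.4; c'Δl = 65.40; W sinα = 50.7
Σc'Δl = 321.9 kN/m; ΣN' = 546.3 kN/m; ΣW sinα = 232.5 kN/m
Resisting = 321.9 + 546.3·tan27.1° = 321.9 + 279.6 = 601.5 kN/m
FS = 601.5 / 232.5 = 2.587

FS = 2.59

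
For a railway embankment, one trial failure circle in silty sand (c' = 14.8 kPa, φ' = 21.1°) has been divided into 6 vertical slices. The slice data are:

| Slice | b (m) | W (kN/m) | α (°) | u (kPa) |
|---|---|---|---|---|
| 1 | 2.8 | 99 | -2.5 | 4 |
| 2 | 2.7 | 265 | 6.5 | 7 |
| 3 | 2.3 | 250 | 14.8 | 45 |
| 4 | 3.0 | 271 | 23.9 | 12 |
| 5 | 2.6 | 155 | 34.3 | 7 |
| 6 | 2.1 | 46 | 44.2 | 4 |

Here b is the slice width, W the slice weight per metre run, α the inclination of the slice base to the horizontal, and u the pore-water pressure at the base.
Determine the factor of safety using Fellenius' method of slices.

FS = 1.77

Ordinary method of slices: FS = Σ[c'·Δl_i + (W_i cosα_i − u_i·Δl_i)·tanφ'] / Σ W_i sinα_i, with Δl_i = b_i / cosα_i.
Slice 1: Δl = 2.8/cos(-2.5°) = 2.803 m; N'_1 = 99·cos(-2.5°) − 4·2.803 = 87.7; c'Δl = 41.48; W sinα = -4.3
Slice 2: Δl = 2.7/cos6.5° = 2.717 m; N'_2 = 265·cos6.5° − 7·2.717 = 244.3; c'Δl = 40.22; W sinα = 30.0
Slice 3: Δl = 2.3/cos14.8° = 2.379 m; N'_3 = 250·cos14.8° − 45·2.379 = 134.7; c'Δl = 35.21; W sinα = 63.9
Slice 4: Δl = 3.0/cos23.9° = 3.281 m; N'_4 = 271·cos23.9° − 12·3.281 = 208.4; c'Δl = 48.56; W sinα = 109.8
Slice 5: Δl = 2.6/cos34.3° = 3.147 m; N'_5 = 155·cos34.3° − 7·3.147 = 106.0; c'Δl = 46.58; W sinα = 87.3
Slice 6: Δl = 2.1/cos44.2° = 2.929 m; N'_6 = 46·cos44.2° − 4·2.929 = 21.3; c'Δl = 43.35; W sinα = 32.1
Σc'Δl = 255.4 kN/m; ΣN' = 802.3 kN/m; ΣW sinα = 318.8 kN/m
Resisting = 255.4 + 802.3·tan21.1° = 255.4 + 309.6 = 565.0 kN/m
FS = 565.0 / 318.8 = 1.772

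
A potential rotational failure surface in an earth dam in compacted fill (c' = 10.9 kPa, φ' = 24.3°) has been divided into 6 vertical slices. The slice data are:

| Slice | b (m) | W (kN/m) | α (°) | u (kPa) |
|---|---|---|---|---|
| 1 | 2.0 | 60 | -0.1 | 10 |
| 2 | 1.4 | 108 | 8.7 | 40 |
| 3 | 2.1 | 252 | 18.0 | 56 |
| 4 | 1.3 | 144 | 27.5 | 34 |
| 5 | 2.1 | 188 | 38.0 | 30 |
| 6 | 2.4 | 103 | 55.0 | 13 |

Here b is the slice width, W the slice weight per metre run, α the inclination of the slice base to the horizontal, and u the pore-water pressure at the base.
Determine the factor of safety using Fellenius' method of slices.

FS = 0.87

Ordinary method of slices: FS = Σ[c'·Δl_i + (W_i cosα_i − u_i·Δl_i)·tanφ'] / Σ W_i sinα_i, with Δl_i = b_i / cosα_i.
Slice 1: Δl = 2.0/cos(-0.1°) = 2.000 m; N'_1 = 60·cos(-0.1°) − 10·2.000 = 40.0; c'Δl = 21.80; W sinα = -0.1
Slice 2: Δl = 1.4/cos8.7° = 1.416 m; N'_2 = 108·cos8.7° − 40·1.416 = 50.1; c'Δl = 15.44; W sinα = 16.3
Slice 3: Δl = 2.1/cos18.0° = 2.208 m; N'_3 = 252·cos18.0° − 56·2.208 = 116.0; c'Δl = 24.07; W sinα = 77.9
Slice 4: Δl = 1.3/cos27.5° = 1.466 m; N'_4 = 144·cos27.5° − 34·1.466 = 77.9; c'Δl = 15.98; W sinα = 66.5
Slice 5: Δl = 2.1/cos38.0° = 2.665 m; N'_5 = 188·cos38.0° − 30·2.665 = 68.2; c'Δl = 29.05; W sinα = 115.7
Slice 6: Δl = 2.4/cos55.0° = 4.184 m; N'_6 = 103·cos55.0° − 13·4.184 = 4.7; c'Δl = 45.61; W sinα = 84.4
Σc'Δl = 151.9 kN/m; ΣN' = 356.9 kN/m; ΣW sinα = 360.7 kN/m
Resisting = 151.9 + 356.9·tan24.3° = 151.9 + 161.1 = 313.1 kN/m
FS = 313.1 / 360.7 = 0.868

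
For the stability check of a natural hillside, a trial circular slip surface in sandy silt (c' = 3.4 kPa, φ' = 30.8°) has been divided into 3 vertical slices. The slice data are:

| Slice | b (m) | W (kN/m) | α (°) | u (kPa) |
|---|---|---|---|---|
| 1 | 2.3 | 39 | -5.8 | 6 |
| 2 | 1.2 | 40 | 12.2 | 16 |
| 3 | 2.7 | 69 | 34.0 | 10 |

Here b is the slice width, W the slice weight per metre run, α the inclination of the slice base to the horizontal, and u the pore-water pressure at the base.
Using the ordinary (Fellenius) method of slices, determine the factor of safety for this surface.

FS = 1.49

Ordinary method of slices: FS = Σ[c'·Δl_i + (W_i cosα_i − u_i·Δl_i)·tanφ'] / Σ W_i sinα_i, with Δl_i = b_i / cosα_i.
Slice 1: Δl = 2.3/cos(-5.8°) = 2.312 m; N'_1 = 39·cos(-5.8°) − 6·2.312 = 24.9; c'Δl = 7.86; W sinα = -3.9
Slice 2: Δl = 1.2/cos12.2° = 1.228 m; N'_2 = 40·cos12.2° − 16·1.228 = 19.5; c'Δl = 4.17; W sinα = 8.5
Slice 3: Δl = 2.7/cos34.0° = 3.257 m; N'_3 = 69·cos34.0° − 10·3.257 = 24.6; c'Δl = 11.07; W sinα = 38.6
Σc'Δl = 23.1 kN/m; ΣN' = 69.0 kN/m; ΣW sinα = 43.1 kN/m
Resisting = 23.1 + 69.0·tan30.8° = 23.1 + 41.1 = 64.3 kN/m
FS = 64.3 / 43.1 = 1.491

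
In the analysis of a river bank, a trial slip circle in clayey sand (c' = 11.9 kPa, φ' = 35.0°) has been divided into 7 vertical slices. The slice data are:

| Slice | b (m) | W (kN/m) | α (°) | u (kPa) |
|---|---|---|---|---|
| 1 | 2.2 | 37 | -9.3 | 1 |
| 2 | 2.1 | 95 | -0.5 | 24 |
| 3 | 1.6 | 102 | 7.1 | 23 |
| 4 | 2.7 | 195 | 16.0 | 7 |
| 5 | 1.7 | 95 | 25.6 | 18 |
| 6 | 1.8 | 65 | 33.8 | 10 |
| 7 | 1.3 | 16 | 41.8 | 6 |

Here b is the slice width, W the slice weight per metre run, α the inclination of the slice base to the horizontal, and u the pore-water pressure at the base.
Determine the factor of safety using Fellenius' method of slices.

Ordinary method of slices: FS = Σ[c'·Δl_i + (W_i cosα_i − u_i·Δl_i)·tanφ'] / Σ W_i sinα_i, with Δl_i = b_i / cosα_i.
Slice 1: Δl = 2.2/cos(-9.3°) = 2.229 m; N'_1 = 37·cos(-9.3°) − 1·2.229 = 34.3; c'Δl = 26.53; W sinα = -6.0
Slice 2: Δl = 2.1/cos(-0.5°) = 2.100 m; N'_2 = 95·cos(-0.5°) − 24·2.100 = 44.6; c'Δl = 24.99; W sinα = -0.8
Slice 3: Δl = 1.6/cos7.1° = 1.612 m; N'_3 = 102·cos7.1° − 23·1.612 = 64.1; c'Δl = 19.19; W sinα = 12.6
Slice 4: Δl = 2.7/cos16.0° = 2.809 m; N'_4 = 195·cos16.0° − 7·2.809 = 167.8; c'Δl = 33.42; W sinα = 53.7
Slice 5: Δl = 1.7/cos25.6° = 1.885 m; N'_5 = 95·cos25.6° − 18·1.885 = 51.7; c'Δl = 22.43; W sinα = 41.0
Slice 6: Δl = 1.8/cos33.8° = 2.166 m; N'_6 = 65·cos33.8° − 10·2.166 = 32.4; c'Δl = 25.78; W sinα = 36.2
Slice 7: Δl = 1.3/cos41.8° = 1.744 m; N'_7 = 16·cos41.8° − 6·1.744 = 1.5; c'Δl = 20.75; W sinα = 10.7
Σc'Δl = 173.1 kN/m; ΣN' = 396.4 kN/m; ΣW sinα = 147.4 kN/m
Resisting = 173.1 + 396.4·tan35.0° = 173.1 + 277.5 = 450.6 kN/m
FS = 450.6 / 147.4 = 3.057

FS = 3.06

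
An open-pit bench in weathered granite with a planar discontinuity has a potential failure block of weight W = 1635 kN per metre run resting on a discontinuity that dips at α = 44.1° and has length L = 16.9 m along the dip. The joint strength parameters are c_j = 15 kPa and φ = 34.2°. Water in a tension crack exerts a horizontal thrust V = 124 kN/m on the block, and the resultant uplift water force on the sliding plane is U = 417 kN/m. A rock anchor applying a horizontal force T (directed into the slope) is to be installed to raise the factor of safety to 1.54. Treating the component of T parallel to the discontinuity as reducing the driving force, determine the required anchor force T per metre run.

T = 747 kN/m

Resolving forces along and normal to the sliding plane, with the horizontal anchor force T adding T·sinα to the effective normal force and T·cosα acting up the plane against the driving force:
FS = [c_jL + (W cosα − U − V sinα + T sinα) tanφ] / [W sinα + V cosα − T cosα]
Without the anchor: N' = 670.8 kN/m, driving T_d = 1226.9 kN/m, resisting R = 15·16.9 + 670.8·tan34.2° = 709.4 kN/m, FS = 0.58.
Setting FS = 1.54 and solving for T:
1.54·(1226.9 − T cos44.1°) = 709.4 + T sin44.1°·tan34.2°
T·(sin44.1°·tan34.2° + 1.54·cos44.1°) = 1.54·1226.9 − 709.4
T·(0.6959·0.6796 + 1.54·0.7181) = 1889.4 − 709.4 = 1180.0
T·1.5789 = 1180.0
T = 747.4 kN/m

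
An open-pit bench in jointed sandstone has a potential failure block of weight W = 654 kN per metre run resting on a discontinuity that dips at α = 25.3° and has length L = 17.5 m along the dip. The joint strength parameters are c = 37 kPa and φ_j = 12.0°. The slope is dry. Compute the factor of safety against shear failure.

Resolving the block weight along and normal to the plane and applying the Mohr–Coulomb strength on the joint:
N' = W cosα = 654·cos25.3° = 591.3 kN/m
Driving force T = W sinα = 654·sin25.3° = 279.5 kN/m
Resisting force R = c·L + N'·tanφ_j = 37·17.5 + 591.3·tan12.0° = 647.5 + 125.7 = 773.2 kN/m
FS = R / T = 773.2 / 279.5 = 2.766

FS = 2.77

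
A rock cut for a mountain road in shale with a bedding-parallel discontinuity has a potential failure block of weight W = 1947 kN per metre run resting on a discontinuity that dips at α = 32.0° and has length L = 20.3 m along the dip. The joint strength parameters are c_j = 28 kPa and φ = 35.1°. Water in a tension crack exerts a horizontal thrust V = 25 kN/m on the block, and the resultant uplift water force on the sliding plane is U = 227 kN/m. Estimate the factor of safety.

Resolving the block weight along and normal to the plane and applying the Mohr–Coulomb strength on the joint:
N' = W cosα − U − V sinα = 1947·cos32.0° − 227 − 25·sin32.0° = 1410.9 kN/m
Driving force T = W sinα + V cosα = 1947·sin32.0° + 25·cos32.0° = 1053.0 kN/m
Resisting force R = c_j·L + N'·tanφ = 28·20.3 + 1410.9·tan35.1° = 568.4 + 991.6 = 1560.0 kN/m
FS = R / T = 1560.0 / 1053.0 = 1.482

FS = 1.48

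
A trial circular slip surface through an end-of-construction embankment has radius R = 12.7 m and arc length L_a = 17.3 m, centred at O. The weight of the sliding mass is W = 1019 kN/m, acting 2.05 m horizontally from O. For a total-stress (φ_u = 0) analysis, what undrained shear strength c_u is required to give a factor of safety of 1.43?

FS = c_u·L_a·R / (W·d), so c_u = FS·W·d / (L_a·R).
c_u = 1.43·1019·2.05 / (17.30·12.7) = 2987.2 / 219.71 = 13.60 kPa

c_u = 13.6 kPa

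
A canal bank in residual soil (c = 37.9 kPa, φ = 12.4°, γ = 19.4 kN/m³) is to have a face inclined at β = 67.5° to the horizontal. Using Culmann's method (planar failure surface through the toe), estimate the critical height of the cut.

Culmann's analysis gives the critical failure plane at α_cr = (β + φ)/2 = (67.5 + 12.4)/2 = 40.0°, and the critical height
H_c = (4c/γ) · sinβ cosφ / [1 − cos(β − φ)]
    = (4·37.9/19.4) · sin67.5°·cos12.4° / [1 − cos(55.1°)]
    = 7.814 · 0.9239·0.9767 / [1 − 0.5721]
    = 7.814 · 0.9023 / 0.4279
    = 16.48 m

H_c = 16.48 m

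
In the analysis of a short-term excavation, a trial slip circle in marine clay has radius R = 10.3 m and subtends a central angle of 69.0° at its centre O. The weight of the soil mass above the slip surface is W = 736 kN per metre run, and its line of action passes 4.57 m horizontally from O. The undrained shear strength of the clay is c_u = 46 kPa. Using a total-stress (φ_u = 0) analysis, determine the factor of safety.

Taking moments about the centre O, the resisting moment is provided by the undrained shear strength acting along the arc:
Arc length L_a = R·θ = 10.3·(69.0°·π/180) = 10.3·1.2043 = 12.40 m
M_R = c_u·L_a·R = 46·12.40·10.3 = 5877.0 kN·m/m
M_D = W·d = 736·4.57 = 3363.5 kN·m/m
FS = M_R / M_D = 5877.0 / 3363.5 = 1.747

FS = 1.75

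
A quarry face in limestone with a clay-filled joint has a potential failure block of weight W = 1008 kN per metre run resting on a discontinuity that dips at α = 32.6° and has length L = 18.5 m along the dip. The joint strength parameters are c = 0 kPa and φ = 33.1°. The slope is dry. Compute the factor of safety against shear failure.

Resolving the block weight along and normal to the plane and applying the Mohr–Coulomb strength on the joint:
N' = W cosα = 1008·cos32.6° = 849.2 kN/m
Driving force T = W sinα = 1008·sin32.6° = 543.1 kN/m
Resisting force R = c·L + N'·tanφ = 0·18.5 + 849.2·tan33.1° = 0.0 + 553.6 = 553.6 kN/m
FS = R / T = 553.6 / 543.1 = 1.019

FS = 1.02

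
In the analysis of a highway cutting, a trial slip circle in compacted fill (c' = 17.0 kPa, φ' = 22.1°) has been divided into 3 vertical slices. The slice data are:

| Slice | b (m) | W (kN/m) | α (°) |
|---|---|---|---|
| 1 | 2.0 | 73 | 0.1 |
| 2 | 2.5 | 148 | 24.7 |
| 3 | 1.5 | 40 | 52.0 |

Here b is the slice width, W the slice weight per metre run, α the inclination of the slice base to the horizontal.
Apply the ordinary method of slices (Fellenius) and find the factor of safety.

Ordinary method of slices: FS = Σ[c'·Δl_i + (W_i cosα_i)·tanφ'] / Σ W_i sinα_i, with Δl_i = b_i / cosα_i.
Slice 1: Δl = 2.0/cos0.1° = 2.000 m; N'_1 = 73·cos0.1° = 73.0; c'Δl = 34.00; W sinα = 0.1
Slice 2: Δl = 2.5/cos24.7° = 2.752 m; N'_2 = 148·cos24.7° = 134.5; c'Δl = 46.78; W sinα = 61.8
Slice 3: Δl = 1.5/cos52.0° = 2.436 m; N'_3 = 40·cos52.0° = 24.6; c'Δl = 41.42; W sinα = 31.5
Σc'Δl = 122.2 kN/m; ΣN' = 232.1 kN/m; ΣW sinα = 93.5 kN/m
Resisting = 122.2 + 232.1·tan22.1° = 122.2 + 94.2 = 216.4 kN/m
FS = 216.4 / 93.5 = 2.315

FS = 2.32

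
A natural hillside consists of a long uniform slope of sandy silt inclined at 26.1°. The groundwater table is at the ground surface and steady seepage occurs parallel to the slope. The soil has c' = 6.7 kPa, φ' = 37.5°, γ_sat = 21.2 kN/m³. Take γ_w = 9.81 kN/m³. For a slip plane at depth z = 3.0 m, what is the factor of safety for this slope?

FS = 1.11

With seepage parallel to the slope and the water table at the surface, the effective normal stress on the slip plane uses the buoyant unit weight γ' = γ_sat − γ_w while the driving shear stress uses γ_sat:
FS = [c' + γ' z cos²β tanφ'] / [γ_sat z sinβ cosβ]
γ' = 21.2 − 9.81 = 11.39 kN/m³
Numerator = 6.7 + 11.39·3.0·cos²26.1°·tan37.5° = 6.7 + 11.39·3.0·0.8065·0.7673 = 27.845 kPa
Denominator = 21.2·3.0·sin26.1°·cos26.1° = 21.2·3.0·0.4399·0.8980 = 25.127 kPa
FS = 27.845 / 25.127 = 1.108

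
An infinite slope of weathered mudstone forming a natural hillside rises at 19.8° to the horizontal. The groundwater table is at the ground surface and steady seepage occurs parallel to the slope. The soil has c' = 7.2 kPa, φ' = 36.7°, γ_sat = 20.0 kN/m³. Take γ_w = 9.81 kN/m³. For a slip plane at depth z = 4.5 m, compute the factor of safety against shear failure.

FS = 1.31

With seepage parallel to the slope and the water table at the surface, the effective normal stress on the slip plane uses the buoyant unit weight γ' = γ_sat − γ_w while the driving shear stress uses γ_sat:
FS = [c' + γ' z cos²β tanφ'] / [γ_sat z sinβ cosβ]
γ' = 20.0 − 9.81 = 10.19 kN/m³
Numerator = 7.2 + 10.19·4.5·cos²19.8°·tan36.7° = 7.2 + 10.19·4.5·0.8853·0.7454 = 37.457 kPa
Denominator = 20.0·4.5·sin19.8°·cos19.8° = 20.0·4.5·0.3387·0.9409 = 28.684 kPa
FS = 37.457 / 28.684 = 1.306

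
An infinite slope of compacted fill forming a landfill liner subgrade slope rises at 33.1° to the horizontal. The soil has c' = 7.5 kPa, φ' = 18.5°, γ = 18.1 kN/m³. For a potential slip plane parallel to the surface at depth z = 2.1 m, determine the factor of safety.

FS = 0.94

For an infinite slope with a slip plane parallel to the surface (no pore pressure): FS = [c' + γz cos²β tanφ'] / [γz sinβ cosβ].
γz = 18.1·2.1 = 38.01 kN/m²
Numerator = 7.5 + 38.01·cos²33.1°·tan18.5° = 7.5 + 38.01·0.7018·0.3346 = 16.425 kPa
Denominator = 38.01·sin33.1°·cos33.1° = 38.01·0.5461·0.8377 = 17.389 kPa
FS = 16.425 / 17.389 = 0.945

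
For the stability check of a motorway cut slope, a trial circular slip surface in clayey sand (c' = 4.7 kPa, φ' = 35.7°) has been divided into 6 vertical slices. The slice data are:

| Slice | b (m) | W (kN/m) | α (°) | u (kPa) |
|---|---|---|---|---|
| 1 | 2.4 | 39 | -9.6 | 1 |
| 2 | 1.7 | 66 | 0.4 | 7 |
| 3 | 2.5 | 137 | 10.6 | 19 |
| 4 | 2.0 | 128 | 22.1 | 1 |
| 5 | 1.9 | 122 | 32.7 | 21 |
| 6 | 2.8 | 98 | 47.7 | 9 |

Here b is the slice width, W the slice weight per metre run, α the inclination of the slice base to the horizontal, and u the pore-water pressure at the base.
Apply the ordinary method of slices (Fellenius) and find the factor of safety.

FS = 1.66

Ordinary method of slices: FS = Σ[c'·Δl_i + (W_i cosα_i − u_i·Δl_i)·tanφ'] / Σ W_i sinα_i, with Δl_i = b_i / cosα_i.
Slice 1: Δl = 2.4/cos(-9.6°) = 2.434 m; N'_1 = 39·cos(-9.6°) − 1·2.434 = 36.0; c'Δl = 11.44; W sinα = -6.5
Slice 2: Δl = 1.7/cos0.4° = 1.700 m; N'_2 = 66·cos0.4° − 7·1.700 = 54.1; c'Δl = 7.99; W sinα = 0.5
Slice 3: Δl = 2.5/cos10.6° = 2.543 m; N'_3 = 137·cos10.6° − 19·2.543 = 86.3; c'Δl = 11.95; W sinα = 25.2
Slice 4: Δl = 2.0/cos22.1° = 2.159 m; N'_4 = 128·cos22.1° − 1·2.159 = 116.4; c'Δl = 10.15; W sinα = 48.2
Slice 5: Δl = 1.9/cos32.7° = 2.258 m; N'_5 = 122·cos32.7° − 21·2.258 = 55.2; c'Δl = 10.61; W sinα = 65.9
Slice 6: Δl = 2.8/cos47.7° = 4.160 m; N'_6 = 98·cos47.7° − 9·4.160 = 28.5; c'Δl = 19.55; W sinα = 72.5
Σc'Δl = 71.7 kN/m; ΣN' = 376.7 kN/m; ΣW sinα = 205.7 kN/m
Resisting = 71.7 + 376.7·tan35.7° = 71.7 + 270.7 = 342.3 kN/m
FS = 342.3 / 205.7 = 1.664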